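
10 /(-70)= -1 /7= -0.14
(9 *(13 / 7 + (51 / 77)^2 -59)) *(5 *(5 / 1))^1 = -75644775 / 5929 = -12758.44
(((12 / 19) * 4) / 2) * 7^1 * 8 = 1344 / 19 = 70.74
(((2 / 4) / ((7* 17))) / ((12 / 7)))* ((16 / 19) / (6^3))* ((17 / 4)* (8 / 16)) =1 / 49248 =0.00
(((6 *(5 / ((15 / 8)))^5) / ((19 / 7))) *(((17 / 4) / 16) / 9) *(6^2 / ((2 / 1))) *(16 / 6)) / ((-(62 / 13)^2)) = -82374656 / 4436937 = -18.57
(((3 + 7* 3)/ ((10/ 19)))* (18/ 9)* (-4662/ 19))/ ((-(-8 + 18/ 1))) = 55944/ 25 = 2237.76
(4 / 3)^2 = 16 / 9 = 1.78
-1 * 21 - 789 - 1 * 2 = -812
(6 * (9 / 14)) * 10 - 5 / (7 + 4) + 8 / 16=5947 / 154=38.62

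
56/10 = 28/5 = 5.60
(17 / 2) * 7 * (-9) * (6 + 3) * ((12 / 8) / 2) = -3614.62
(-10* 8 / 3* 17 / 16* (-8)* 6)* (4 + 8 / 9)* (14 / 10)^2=586432 / 45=13031.82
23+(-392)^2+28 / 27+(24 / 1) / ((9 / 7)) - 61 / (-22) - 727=90871591 / 594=152982.48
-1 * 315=-315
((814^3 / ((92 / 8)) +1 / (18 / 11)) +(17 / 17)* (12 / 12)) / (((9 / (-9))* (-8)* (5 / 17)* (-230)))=-330084135467 / 3808800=-86663.55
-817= -817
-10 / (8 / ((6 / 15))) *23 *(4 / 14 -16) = 1265 / 7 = 180.71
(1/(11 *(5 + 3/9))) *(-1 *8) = -3/22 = -0.14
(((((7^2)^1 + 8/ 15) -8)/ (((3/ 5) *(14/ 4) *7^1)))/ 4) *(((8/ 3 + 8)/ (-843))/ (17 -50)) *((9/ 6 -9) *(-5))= 17800/ 1752597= 0.01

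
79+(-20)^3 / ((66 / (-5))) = 22607 / 33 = 685.06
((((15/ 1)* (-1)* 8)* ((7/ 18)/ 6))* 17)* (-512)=67697.78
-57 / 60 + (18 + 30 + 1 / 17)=16017 / 340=47.11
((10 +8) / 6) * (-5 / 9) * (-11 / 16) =55 / 48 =1.15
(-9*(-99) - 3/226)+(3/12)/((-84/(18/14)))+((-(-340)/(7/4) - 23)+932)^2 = 107916603989/88592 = 1218130.35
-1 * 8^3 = -512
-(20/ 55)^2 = -16/ 121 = -0.13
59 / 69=0.86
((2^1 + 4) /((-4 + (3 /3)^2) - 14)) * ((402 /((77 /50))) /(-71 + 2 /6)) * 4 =361800 /69377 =5.21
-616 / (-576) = 77 / 72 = 1.07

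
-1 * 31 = -31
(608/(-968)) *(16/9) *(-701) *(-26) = -22162816/1089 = -20351.53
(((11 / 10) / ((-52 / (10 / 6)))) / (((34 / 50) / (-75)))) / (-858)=-625 / 137904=-0.00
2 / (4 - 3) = 2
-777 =-777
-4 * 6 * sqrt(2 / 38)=-24 * sqrt(19) / 19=-5.51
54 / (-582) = -9 / 97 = -0.09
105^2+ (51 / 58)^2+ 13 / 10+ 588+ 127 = 197501671 / 16820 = 11742.07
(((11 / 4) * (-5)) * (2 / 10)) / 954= -11 / 3816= -0.00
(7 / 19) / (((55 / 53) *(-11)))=-371 / 11495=-0.03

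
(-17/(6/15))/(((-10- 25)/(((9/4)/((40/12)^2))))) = 1377/5600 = 0.25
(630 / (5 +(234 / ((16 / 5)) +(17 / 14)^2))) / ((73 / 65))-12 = -1253492 / 253091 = -4.95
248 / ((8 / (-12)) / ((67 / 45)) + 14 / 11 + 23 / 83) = 15170408 / 67415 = 225.03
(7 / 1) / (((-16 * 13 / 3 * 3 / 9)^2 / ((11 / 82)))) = 6237 / 3547648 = 0.00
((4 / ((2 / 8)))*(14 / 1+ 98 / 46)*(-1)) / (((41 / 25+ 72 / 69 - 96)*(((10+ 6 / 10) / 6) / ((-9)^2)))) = 6804000 / 53657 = 126.81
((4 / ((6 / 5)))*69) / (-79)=-230 / 79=-2.91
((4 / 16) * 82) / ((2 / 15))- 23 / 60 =4601 / 30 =153.37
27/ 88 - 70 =-6133/ 88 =-69.69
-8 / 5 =-1.60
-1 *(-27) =27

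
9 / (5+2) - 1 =2 / 7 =0.29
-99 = -99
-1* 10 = -10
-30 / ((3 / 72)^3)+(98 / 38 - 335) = -415052.42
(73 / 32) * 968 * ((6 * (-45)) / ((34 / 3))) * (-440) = 393510150 / 17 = 23147655.88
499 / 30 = 16.63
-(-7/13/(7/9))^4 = -6561/28561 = -0.23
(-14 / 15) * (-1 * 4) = 56 / 15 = 3.73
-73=-73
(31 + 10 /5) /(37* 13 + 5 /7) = 77 /1124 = 0.07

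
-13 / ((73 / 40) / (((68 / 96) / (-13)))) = 85 / 219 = 0.39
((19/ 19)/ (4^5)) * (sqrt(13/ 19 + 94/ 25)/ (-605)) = -sqrt(40109)/ 58854400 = -0.00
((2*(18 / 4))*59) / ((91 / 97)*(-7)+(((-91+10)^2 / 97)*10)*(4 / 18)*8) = 51507 / 116003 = 0.44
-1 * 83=-83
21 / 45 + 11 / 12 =83 / 60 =1.38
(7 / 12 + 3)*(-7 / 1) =-301 / 12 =-25.08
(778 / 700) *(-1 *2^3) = -1556 / 175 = -8.89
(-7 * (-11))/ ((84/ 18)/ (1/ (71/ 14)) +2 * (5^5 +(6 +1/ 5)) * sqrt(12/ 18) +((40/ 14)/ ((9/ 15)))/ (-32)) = -425917800/ 6149198022893 +37804856320 * sqrt(6)/ 6149198022893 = 0.01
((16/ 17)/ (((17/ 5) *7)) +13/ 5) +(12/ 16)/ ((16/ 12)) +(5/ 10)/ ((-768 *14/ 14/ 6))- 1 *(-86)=230973229/ 2589440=89.20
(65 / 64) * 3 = 195 / 64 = 3.05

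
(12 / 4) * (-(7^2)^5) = -847425747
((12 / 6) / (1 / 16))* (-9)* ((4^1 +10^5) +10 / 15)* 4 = -115205376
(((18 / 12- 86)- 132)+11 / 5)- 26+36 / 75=-11991 / 50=-239.82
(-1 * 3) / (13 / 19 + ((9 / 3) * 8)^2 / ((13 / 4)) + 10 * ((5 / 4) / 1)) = -494 / 31355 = -0.02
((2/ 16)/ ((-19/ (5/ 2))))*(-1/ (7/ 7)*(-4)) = -5/ 76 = -0.07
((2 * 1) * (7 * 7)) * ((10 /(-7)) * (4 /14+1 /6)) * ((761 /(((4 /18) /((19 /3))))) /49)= -28032.76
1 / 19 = 0.05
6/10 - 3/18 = 13/30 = 0.43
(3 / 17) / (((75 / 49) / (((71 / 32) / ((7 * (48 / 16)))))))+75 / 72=42997 / 40800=1.05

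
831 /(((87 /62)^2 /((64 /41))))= 68146432 /103443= 658.78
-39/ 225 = -13/ 75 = -0.17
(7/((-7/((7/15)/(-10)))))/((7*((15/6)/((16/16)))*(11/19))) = 19/4125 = 0.00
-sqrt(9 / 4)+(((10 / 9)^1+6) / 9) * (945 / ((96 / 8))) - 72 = -203 / 18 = -11.28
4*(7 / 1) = 28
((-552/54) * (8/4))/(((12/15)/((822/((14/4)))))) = -126040/21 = -6001.90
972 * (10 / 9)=1080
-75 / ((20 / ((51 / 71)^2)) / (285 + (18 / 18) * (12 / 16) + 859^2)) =-115198303005 / 80656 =-1428267.00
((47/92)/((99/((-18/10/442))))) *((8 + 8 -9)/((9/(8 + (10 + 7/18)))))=-108899/362316240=-0.00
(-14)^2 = 196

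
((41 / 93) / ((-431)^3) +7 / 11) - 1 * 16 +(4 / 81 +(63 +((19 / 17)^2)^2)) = 9095751767809795522 / 184699999330681131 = 49.25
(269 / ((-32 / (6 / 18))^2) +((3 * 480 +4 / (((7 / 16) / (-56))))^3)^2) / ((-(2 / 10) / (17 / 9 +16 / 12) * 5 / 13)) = -2219073430794860104879141 / 82944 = -26753875274822291002.11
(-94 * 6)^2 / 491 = 318096 / 491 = 647.85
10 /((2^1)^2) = 5 /2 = 2.50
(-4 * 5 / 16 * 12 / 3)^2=25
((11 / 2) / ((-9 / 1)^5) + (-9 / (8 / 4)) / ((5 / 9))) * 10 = -4783024 / 59049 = -81.00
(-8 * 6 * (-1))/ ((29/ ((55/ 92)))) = 660/ 667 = 0.99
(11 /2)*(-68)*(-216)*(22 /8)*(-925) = -205494300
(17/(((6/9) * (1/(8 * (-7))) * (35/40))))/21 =-77.71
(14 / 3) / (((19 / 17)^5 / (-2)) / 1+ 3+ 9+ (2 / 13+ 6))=516827948 / 1913949651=0.27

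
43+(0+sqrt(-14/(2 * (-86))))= sqrt(602)/86+43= 43.29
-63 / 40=-1.58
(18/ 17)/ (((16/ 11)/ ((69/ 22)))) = 621/ 272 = 2.28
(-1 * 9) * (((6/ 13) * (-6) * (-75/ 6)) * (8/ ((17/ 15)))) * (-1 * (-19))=-9234000/ 221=-41782.81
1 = 1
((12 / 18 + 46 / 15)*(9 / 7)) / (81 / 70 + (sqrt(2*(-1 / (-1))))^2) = 336 / 221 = 1.52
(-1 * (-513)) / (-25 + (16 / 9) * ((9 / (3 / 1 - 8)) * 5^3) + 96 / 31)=-15903 / 13079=-1.22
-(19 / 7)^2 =-361 / 49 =-7.37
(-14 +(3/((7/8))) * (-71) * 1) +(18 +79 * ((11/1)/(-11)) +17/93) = -207178/651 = -318.25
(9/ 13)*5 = 45/ 13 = 3.46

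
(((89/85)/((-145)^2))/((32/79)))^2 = 49434961/3270467344000000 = 0.00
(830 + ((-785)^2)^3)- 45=234001122366391410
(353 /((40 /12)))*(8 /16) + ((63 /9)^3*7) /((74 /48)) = 1191663 /740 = 1610.36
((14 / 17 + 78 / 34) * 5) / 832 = 265 / 14144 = 0.02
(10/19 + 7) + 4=219/19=11.53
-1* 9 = -9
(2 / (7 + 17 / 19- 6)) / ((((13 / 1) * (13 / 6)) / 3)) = 19 / 169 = 0.11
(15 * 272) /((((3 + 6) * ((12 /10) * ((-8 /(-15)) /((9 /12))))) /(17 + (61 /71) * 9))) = 932875 /71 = 13139.08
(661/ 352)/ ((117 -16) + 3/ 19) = 12559/ 676544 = 0.02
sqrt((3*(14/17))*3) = 3*sqrt(238)/17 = 2.72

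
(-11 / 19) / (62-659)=11 / 11343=0.00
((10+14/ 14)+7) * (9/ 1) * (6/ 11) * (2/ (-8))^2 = 5.52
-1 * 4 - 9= -13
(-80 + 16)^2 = 4096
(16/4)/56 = 0.07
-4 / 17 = -0.24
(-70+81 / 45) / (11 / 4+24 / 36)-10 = -6142 / 205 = -29.96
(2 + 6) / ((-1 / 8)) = -64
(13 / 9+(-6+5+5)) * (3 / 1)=49 / 3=16.33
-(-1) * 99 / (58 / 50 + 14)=2475 / 379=6.53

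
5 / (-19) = -5 / 19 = -0.26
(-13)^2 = 169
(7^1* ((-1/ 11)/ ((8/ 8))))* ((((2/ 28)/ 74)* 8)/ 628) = -1/ 127798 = -0.00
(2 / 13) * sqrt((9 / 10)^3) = 0.13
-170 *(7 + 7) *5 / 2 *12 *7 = -499800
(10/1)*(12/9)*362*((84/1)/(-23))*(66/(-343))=3822720/1127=3391.94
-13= -13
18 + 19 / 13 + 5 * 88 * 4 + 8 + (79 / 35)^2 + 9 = 28689783 / 15925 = 1801.56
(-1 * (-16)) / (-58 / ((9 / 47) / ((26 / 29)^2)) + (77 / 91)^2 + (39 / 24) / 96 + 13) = -180670464 / 2594096989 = -0.07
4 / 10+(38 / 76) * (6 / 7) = 29 / 35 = 0.83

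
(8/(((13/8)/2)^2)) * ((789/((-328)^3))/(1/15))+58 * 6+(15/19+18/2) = 79179818442/221305331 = 357.79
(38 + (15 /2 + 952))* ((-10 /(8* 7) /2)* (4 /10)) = -285 /8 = -35.62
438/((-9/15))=-730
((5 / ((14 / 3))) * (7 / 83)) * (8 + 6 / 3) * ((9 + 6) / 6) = 375 / 166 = 2.26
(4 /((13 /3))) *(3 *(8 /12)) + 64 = 856 /13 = 65.85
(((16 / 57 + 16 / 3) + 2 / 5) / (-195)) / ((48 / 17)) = -14569 / 1333800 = -0.01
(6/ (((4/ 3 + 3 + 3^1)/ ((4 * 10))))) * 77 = 2520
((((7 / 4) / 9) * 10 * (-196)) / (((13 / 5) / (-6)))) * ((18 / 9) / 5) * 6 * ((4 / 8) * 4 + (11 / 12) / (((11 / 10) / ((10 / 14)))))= 213640 / 39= 5477.95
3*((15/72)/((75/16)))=2/15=0.13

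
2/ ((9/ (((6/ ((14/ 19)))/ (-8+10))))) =19/ 21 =0.90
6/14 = 3/7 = 0.43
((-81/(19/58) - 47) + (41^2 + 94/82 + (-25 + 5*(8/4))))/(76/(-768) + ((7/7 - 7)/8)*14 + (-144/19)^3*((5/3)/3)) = -74127520512/13630984025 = -5.44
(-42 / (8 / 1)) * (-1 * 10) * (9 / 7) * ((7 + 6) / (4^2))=1755 / 32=54.84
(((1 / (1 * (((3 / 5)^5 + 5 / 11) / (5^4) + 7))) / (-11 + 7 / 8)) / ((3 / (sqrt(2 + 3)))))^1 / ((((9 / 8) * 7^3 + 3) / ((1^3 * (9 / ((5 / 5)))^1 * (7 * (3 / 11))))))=-125000000 * sqrt(5) / 601614205011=-0.00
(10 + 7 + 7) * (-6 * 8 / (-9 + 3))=192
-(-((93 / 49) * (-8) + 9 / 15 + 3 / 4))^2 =-183792249 / 960400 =-191.37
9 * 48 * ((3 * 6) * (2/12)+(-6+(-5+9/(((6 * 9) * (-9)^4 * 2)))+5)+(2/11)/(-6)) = -10497556/8019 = -1309.09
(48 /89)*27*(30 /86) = 19440 /3827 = 5.08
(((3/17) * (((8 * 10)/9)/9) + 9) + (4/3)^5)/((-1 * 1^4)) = -55307/4131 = -13.39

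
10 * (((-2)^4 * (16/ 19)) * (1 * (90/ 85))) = 46080/ 323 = 142.66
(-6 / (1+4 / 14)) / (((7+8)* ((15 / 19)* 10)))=-133 / 3375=-0.04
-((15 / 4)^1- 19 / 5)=1 / 20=0.05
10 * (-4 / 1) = -40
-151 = -151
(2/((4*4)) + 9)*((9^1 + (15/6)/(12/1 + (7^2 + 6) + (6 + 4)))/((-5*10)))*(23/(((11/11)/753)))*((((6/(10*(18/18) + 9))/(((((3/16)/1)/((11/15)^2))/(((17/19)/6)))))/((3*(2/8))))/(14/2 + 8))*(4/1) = -876966777544/639646875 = -1371.02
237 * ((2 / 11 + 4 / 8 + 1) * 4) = 17538 / 11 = 1594.36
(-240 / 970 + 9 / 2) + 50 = 10525 / 194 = 54.25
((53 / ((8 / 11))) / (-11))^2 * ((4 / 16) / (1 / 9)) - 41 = 14785 / 256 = 57.75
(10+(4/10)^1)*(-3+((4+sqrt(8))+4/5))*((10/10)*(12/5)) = 5616/125+1248*sqrt(2)/25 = 115.53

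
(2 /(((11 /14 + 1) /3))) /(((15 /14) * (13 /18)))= 7056 /1625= 4.34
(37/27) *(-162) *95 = -21090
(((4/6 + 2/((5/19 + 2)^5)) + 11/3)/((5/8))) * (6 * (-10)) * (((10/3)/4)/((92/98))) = -3774894051880/10143582567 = -372.15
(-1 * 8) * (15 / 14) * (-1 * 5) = 300 / 7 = 42.86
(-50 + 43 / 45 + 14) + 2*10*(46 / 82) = -43957 / 1845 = -23.82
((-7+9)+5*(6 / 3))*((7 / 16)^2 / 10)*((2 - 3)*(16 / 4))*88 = -80.85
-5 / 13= -0.38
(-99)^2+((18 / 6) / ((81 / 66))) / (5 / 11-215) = 104086499 / 10620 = 9800.99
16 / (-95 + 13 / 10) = -160 / 937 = -0.17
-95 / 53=-1.79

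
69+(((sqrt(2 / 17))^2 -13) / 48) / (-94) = 1764265 / 25568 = 69.00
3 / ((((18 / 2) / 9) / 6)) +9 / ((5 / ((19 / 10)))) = 1071 / 50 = 21.42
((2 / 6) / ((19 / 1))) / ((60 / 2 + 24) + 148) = 1 / 11514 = 0.00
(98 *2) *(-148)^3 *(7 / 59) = -4447738624 / 59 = -75385400.41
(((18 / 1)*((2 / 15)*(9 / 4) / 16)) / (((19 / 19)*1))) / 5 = 27 / 400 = 0.07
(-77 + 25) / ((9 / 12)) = -208 / 3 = -69.33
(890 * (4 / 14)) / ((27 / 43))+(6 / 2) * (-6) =386.97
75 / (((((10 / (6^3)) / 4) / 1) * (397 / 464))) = 7573.60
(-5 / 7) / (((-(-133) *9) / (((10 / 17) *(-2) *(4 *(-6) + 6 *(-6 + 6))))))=-800 / 47481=-0.02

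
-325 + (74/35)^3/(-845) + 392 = 2426962901/36229375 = 66.99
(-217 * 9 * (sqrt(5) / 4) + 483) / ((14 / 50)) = 1725 - 6975 * sqrt(5) / 4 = -2174.14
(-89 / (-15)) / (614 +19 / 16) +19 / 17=166439 / 147645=1.13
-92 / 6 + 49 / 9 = -89 / 9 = -9.89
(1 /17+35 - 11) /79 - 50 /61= -42201 /81923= -0.52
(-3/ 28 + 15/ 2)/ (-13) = -207/ 364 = -0.57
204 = 204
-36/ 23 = -1.57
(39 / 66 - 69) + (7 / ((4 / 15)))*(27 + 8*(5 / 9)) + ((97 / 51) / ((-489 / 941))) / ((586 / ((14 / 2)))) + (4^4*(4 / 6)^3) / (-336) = 15327999767825 / 20255356044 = 756.74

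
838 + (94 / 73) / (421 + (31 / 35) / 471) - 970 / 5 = 163137492091 / 253317884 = 644.00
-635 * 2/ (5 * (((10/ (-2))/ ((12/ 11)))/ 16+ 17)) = -48768/ 3209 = -15.20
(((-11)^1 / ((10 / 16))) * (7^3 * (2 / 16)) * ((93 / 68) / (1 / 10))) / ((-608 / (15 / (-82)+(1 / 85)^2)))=-37998822477 / 12247126400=-3.10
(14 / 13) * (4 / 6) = 28 / 39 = 0.72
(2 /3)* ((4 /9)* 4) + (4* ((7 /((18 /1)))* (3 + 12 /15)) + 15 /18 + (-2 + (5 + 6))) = 4571 /270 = 16.93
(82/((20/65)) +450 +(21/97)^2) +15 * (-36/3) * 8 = -13613941/18818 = -723.45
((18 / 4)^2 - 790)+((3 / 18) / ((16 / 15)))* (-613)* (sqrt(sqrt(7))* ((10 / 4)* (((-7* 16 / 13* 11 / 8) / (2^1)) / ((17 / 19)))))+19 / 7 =-21477 / 28+22420475* 7^(1 / 4) / 14144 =1811.35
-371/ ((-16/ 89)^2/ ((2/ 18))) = -2938691/ 2304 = -1275.47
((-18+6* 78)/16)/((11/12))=675/22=30.68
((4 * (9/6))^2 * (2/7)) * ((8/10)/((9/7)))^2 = 896/225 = 3.98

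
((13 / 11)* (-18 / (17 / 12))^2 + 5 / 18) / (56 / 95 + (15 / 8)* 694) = 2077345810 / 14153833089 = 0.15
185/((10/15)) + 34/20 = 1396/5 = 279.20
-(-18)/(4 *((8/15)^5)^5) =2272605146463811397552490234375/75557863725914323419136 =30077678.67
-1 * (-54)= 54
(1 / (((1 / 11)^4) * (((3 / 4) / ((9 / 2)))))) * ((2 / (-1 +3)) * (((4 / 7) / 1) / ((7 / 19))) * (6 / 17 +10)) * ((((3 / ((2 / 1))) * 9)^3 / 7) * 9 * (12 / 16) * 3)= 58542947471844 / 5831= 10039949832.25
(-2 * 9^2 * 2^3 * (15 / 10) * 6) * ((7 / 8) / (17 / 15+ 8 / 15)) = -30618 / 5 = -6123.60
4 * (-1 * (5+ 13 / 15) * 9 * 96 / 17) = -1192.66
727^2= 528529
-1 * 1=-1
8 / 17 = 0.47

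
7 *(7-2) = 35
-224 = -224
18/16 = 9/8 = 1.12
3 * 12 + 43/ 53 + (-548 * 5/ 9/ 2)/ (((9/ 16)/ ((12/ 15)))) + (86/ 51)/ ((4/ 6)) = -12928810/ 72981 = -177.15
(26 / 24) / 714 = 13 / 8568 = 0.00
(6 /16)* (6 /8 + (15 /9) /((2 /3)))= 39 /32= 1.22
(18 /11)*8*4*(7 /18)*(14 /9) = 3136 /99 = 31.68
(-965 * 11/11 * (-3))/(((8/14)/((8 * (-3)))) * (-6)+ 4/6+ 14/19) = 1155105/617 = 1872.13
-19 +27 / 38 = -695 / 38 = -18.29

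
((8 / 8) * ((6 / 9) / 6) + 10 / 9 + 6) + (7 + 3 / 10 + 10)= 2207 / 90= 24.52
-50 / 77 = -0.65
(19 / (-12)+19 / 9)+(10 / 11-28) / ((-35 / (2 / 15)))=43727 / 69300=0.63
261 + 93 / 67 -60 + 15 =14565 / 67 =217.39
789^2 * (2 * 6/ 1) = 7470252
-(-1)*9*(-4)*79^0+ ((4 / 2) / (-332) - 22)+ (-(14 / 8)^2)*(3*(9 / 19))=-1573417 / 25232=-62.36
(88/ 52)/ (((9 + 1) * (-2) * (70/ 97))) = -1067/ 9100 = -0.12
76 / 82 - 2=-44 / 41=-1.07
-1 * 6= -6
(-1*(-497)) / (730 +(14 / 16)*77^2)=3976 / 47343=0.08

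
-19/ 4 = -4.75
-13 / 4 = -3.25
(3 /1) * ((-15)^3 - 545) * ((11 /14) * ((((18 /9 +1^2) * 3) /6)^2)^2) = -93555 /2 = -46777.50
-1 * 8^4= -4096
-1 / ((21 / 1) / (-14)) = 2 / 3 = 0.67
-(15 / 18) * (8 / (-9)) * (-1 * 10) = -200 / 27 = -7.41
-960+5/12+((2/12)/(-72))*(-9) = -15353/16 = -959.56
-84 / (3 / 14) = -392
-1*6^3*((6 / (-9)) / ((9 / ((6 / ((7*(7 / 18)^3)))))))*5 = 2799360 / 2401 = 1165.91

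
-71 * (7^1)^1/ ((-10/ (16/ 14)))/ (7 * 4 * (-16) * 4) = -71/ 2240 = -0.03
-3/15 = -1/5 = -0.20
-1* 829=-829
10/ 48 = 5/ 24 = 0.21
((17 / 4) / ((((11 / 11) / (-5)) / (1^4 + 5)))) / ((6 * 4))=-85 / 16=-5.31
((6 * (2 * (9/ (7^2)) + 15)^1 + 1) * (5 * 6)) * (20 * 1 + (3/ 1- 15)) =22368.98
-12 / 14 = -6 / 7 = -0.86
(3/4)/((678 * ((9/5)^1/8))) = 5/1017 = 0.00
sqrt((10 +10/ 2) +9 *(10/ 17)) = sqrt(5865)/ 17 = 4.50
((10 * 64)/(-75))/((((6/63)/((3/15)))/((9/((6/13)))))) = -8736/25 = -349.44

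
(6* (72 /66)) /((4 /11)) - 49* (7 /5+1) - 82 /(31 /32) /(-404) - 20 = -1869058 /15655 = -119.39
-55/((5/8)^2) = -704/5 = -140.80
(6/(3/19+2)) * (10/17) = 1140/697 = 1.64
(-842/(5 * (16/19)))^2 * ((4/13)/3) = 63984001/15600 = 4101.54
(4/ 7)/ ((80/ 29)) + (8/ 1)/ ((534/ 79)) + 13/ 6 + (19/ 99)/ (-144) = 157912739/ 44407440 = 3.56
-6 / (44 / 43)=-129 / 22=-5.86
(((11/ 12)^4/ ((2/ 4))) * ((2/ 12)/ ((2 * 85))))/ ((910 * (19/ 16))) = 14641/ 11427998400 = 0.00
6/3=2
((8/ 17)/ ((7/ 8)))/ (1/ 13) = 832/ 119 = 6.99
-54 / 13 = -4.15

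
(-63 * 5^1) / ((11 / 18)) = -5670 / 11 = -515.45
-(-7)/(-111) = -7/111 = -0.06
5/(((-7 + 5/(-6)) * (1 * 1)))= -30/47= -0.64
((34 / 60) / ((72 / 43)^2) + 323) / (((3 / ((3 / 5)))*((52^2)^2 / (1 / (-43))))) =-50264393 / 244477041868800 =-0.00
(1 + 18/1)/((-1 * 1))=-19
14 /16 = 7 /8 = 0.88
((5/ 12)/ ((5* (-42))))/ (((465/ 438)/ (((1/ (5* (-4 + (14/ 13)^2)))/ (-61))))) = -12337/ 5718384000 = -0.00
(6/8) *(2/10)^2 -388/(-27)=38881/2700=14.40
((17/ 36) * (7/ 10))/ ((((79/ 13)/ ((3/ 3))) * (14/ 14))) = 1547/ 28440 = 0.05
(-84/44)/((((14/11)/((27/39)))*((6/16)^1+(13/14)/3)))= -2268/1495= -1.52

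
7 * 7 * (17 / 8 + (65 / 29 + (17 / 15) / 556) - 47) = -1010465701 / 483720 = -2088.95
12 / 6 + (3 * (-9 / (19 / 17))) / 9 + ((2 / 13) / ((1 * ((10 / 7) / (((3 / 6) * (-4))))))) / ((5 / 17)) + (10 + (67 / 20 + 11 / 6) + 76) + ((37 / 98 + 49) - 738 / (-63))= 547752679 / 3630900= 150.86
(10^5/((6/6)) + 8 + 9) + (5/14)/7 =9801671/98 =100017.05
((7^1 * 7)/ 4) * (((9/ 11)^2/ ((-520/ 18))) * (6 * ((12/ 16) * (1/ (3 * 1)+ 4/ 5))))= -1821771/ 1258400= -1.45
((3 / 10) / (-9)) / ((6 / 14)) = -0.08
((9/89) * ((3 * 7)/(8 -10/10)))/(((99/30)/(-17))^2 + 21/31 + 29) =24189300/2369336551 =0.01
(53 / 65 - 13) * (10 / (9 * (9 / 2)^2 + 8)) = -6336 / 9893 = -0.64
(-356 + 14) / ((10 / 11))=-1881 / 5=-376.20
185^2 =34225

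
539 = 539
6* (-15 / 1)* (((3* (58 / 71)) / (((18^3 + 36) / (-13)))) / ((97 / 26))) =147030 / 1122581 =0.13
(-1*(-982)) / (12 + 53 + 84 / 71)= 69722 / 4699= 14.84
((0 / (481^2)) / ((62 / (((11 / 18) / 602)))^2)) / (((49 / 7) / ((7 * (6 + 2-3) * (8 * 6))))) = 0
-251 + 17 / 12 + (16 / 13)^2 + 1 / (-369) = -61879885 / 249444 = -248.07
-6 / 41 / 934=-3 / 19147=-0.00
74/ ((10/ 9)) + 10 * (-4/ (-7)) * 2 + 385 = 463.03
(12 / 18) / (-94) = -1 / 141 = -0.01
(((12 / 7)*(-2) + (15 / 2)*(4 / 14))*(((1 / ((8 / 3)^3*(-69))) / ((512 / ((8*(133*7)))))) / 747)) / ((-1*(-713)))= 1197 / 44601081856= 0.00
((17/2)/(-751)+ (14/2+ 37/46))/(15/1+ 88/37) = 4980533/11106539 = 0.45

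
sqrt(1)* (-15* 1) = -15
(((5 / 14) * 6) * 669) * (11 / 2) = 110385 / 14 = 7884.64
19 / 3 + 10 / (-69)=427 / 69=6.19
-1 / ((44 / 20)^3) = -125 / 1331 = -0.09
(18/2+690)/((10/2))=699/5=139.80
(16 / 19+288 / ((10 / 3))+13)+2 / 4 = 19141 / 190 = 100.74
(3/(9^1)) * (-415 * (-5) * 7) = 14525/3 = 4841.67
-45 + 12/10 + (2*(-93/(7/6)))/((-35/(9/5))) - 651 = -841086/1225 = -686.60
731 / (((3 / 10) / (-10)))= -73100 / 3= -24366.67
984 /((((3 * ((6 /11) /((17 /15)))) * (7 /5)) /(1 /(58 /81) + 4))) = 4799542 /1827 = 2627.01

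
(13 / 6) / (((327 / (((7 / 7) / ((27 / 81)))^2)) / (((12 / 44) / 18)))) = 13 / 14388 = 0.00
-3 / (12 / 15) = -15 / 4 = -3.75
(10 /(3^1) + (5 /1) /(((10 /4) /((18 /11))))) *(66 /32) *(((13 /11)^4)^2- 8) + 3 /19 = -1856975004073 /32582549912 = -56.99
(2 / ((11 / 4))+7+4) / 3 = 3.91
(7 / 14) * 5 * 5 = 25 / 2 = 12.50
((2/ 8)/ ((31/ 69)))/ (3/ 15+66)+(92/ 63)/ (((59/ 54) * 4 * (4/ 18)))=25630809/ 16951172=1.51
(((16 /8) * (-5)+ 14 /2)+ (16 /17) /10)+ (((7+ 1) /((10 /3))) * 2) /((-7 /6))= -4177 /595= -7.02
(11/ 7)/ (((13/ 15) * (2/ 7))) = 6.35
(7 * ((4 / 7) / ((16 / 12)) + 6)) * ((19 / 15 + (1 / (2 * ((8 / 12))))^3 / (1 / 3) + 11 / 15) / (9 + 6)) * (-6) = -58.78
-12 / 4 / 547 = -3 / 547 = -0.01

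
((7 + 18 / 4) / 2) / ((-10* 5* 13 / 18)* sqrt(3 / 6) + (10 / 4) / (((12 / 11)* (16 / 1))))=-5511168* sqrt(2) / 34610111-218592 / 173050555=-0.23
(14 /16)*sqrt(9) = 21 /8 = 2.62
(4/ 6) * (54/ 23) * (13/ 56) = 117/ 322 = 0.36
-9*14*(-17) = 2142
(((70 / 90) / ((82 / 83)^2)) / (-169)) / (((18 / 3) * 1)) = -48223 / 61363224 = -0.00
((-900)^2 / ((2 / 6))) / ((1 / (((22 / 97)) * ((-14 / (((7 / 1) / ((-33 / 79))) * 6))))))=588060000 / 7663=76740.18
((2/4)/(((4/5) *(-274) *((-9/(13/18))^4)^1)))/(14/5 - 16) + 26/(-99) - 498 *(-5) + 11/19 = 2490.32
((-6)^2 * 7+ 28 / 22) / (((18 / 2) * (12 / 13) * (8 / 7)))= 26.68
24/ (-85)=-24/ 85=-0.28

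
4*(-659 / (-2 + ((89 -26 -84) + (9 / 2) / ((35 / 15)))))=36904 / 295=125.10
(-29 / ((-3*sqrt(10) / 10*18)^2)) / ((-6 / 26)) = 1885 / 4374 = 0.43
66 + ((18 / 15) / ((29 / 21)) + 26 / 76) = 370333 / 5510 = 67.21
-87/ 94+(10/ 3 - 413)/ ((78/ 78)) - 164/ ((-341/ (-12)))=-40038343/ 96162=-416.36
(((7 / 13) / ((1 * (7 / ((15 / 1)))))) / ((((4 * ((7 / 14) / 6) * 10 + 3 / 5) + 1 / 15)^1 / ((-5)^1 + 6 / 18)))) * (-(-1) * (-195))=525 / 2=262.50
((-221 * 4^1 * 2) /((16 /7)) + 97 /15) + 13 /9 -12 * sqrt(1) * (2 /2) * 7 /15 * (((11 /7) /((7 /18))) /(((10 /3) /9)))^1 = -2604061 /3150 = -826.69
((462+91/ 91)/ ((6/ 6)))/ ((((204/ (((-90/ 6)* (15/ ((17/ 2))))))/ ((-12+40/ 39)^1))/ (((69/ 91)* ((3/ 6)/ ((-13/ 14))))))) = -170916450/ 634933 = -269.19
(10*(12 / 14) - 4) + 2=46 / 7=6.57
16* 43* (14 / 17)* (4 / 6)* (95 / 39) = 1830080 / 1989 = 920.10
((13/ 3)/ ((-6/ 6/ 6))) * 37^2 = -35594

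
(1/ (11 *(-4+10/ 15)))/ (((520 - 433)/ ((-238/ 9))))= 0.01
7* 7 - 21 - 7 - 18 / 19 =381 / 19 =20.05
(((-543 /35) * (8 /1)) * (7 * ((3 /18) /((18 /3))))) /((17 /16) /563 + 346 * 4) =-3260896 /187006335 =-0.02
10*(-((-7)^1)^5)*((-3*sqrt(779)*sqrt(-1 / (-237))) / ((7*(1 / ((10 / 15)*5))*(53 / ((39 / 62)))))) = -1560650*sqrt(184623) / 129797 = -5166.35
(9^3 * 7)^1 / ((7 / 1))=729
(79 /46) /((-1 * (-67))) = 79 /3082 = 0.03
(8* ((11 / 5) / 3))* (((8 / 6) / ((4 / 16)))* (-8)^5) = -46137344 / 45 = -1025274.31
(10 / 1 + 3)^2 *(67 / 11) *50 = 566150 / 11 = 51468.18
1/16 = 0.06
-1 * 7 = -7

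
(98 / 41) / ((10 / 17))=833 / 205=4.06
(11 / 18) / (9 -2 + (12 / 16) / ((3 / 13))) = 22 / 369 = 0.06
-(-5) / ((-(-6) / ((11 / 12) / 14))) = 55 / 1008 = 0.05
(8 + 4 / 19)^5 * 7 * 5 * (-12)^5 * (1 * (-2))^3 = 6437055496150056960 / 2476099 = 2599676142250.39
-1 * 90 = -90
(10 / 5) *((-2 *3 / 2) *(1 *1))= -6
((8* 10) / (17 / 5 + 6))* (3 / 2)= 600 / 47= 12.77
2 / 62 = 1 / 31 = 0.03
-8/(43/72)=-13.40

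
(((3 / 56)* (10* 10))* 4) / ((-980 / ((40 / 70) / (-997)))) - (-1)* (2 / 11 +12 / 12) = 31119691 / 26331767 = 1.18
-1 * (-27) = 27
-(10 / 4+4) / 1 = -6.50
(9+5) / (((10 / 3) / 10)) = 42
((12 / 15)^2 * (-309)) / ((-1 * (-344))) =-618 / 1075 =-0.57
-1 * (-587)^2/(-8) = 344569/8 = 43071.12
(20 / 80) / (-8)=-1 / 32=-0.03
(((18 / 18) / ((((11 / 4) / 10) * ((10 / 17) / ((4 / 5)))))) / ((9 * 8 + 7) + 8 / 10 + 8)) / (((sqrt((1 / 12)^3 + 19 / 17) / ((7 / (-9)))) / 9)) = -45696 * sqrt(1675299) / 158627821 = -0.37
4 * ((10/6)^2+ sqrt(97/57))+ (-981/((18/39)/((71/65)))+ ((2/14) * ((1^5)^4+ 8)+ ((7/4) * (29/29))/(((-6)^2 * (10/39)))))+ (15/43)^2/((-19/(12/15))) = -163541245543/70824096+ 4 * sqrt(5529)/57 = -2303.90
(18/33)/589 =6/6479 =0.00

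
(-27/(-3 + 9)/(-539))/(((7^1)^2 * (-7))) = -9/369754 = -0.00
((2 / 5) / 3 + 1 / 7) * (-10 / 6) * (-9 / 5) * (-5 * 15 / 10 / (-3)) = 29 / 14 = 2.07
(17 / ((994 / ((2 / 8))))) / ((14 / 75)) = 1275 / 55664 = 0.02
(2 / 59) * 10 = 20 / 59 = 0.34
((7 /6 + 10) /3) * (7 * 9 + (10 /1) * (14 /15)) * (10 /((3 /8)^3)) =37219840 /729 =51056.02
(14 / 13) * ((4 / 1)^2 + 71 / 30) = 3857 / 195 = 19.78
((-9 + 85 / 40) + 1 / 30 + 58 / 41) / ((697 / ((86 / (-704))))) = 1148143 / 1207092480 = 0.00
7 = 7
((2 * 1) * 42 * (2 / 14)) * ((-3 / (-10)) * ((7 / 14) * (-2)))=-18 / 5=-3.60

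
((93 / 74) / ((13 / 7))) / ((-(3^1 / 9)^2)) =-5859 / 962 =-6.09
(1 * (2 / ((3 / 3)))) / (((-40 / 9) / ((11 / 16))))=-0.31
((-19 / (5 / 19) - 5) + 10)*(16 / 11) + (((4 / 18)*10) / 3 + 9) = -130687 / 1485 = -88.00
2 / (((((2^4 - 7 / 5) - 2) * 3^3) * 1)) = 10 / 1701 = 0.01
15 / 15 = 1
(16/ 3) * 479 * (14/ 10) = 53648/ 15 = 3576.53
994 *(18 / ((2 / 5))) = 44730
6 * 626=3756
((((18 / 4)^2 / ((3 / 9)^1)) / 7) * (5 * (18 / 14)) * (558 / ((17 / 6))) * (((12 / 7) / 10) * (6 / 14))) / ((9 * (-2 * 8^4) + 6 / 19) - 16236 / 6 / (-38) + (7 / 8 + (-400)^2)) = 0.01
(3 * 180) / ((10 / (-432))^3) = -1088391168 / 25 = -43535646.72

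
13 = 13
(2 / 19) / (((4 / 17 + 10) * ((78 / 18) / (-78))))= -102 / 551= -0.19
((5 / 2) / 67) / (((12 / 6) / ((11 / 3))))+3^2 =7291 / 804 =9.07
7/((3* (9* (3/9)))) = 7/9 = 0.78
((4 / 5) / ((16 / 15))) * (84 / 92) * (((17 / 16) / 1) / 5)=1071 / 7360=0.15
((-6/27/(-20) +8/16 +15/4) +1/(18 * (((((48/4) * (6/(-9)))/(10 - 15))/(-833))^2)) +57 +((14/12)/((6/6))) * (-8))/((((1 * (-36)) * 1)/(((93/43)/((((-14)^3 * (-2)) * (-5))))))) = 99929337/3020595200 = 0.03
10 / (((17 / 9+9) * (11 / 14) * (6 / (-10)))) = -150 / 77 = -1.95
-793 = -793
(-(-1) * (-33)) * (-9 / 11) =27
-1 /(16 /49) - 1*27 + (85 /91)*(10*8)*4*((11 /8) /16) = -6371 /1456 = -4.38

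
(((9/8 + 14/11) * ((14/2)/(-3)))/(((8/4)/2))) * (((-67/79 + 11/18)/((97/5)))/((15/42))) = 3484243/18207288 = 0.19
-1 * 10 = -10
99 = 99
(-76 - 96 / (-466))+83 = 1679 / 233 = 7.21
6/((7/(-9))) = -54/7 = -7.71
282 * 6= 1692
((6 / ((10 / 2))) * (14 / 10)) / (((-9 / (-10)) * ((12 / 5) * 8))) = 7 / 72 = 0.10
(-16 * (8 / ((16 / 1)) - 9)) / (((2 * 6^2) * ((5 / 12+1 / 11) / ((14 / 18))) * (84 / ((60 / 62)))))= 1870 / 56079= 0.03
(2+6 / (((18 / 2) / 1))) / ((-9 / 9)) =-8 / 3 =-2.67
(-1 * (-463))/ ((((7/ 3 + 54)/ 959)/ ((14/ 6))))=3108119/ 169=18391.24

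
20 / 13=1.54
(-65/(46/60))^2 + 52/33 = 125510008/17457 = 7189.67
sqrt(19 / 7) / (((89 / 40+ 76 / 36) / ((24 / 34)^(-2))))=1445 * sqrt(133) / 21854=0.76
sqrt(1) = 1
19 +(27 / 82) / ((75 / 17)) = 39103 / 2050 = 19.07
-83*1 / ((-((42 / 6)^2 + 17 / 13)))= 1.65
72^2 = 5184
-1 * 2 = -2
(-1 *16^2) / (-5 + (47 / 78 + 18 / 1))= -19968 / 1061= -18.82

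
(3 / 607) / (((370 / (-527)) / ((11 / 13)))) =-17391 / 2919670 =-0.01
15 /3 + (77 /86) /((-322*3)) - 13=-94955 /11868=-8.00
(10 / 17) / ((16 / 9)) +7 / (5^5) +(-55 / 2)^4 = 486127236279 / 850000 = 571914.40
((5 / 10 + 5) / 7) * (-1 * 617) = -6787 / 14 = -484.79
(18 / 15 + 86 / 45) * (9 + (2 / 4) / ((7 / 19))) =290 / 9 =32.22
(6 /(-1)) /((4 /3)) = -9 /2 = -4.50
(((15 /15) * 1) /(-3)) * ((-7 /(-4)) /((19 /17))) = -119 /228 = -0.52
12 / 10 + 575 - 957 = -1904 / 5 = -380.80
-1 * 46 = -46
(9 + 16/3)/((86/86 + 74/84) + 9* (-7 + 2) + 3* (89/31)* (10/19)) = -354578/954539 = -0.37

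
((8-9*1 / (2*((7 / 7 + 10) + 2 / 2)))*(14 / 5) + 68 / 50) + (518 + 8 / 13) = 703723 / 1300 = 541.33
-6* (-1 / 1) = 6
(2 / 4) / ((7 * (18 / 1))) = 1 / 252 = 0.00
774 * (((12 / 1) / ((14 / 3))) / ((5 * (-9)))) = -1548 / 35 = -44.23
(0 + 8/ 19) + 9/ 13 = 275/ 247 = 1.11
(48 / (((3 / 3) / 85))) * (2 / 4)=2040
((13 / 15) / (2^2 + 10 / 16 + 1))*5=104 / 135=0.77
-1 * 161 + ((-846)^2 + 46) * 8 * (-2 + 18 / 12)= -2863209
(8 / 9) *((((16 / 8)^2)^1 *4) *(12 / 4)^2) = 128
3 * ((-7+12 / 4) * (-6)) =72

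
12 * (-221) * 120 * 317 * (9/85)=-10681632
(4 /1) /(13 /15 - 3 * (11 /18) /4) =480 /49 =9.80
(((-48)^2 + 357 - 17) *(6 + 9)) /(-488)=-9915 /122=-81.27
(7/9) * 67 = 469/9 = 52.11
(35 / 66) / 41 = 35 / 2706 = 0.01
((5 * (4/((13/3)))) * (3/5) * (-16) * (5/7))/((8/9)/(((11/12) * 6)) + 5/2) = -570240/47957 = -11.89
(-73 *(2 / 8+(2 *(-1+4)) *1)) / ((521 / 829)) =-1512925 / 2084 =-725.97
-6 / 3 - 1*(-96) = 94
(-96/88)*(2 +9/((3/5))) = -18.55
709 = 709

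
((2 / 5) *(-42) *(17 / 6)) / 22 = -119 / 55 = -2.16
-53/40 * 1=-1.32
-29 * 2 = -58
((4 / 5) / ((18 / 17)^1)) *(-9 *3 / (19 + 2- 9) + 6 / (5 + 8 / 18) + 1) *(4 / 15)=-986 / 33075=-0.03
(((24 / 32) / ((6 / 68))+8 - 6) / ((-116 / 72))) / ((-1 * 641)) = 189 / 18589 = 0.01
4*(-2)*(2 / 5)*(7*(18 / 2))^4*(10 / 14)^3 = -18370800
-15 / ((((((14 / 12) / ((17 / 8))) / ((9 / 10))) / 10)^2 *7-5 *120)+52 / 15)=15801075 / 628363756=0.03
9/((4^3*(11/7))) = 63/704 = 0.09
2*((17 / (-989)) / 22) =-17 / 10879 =-0.00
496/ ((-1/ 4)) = -1984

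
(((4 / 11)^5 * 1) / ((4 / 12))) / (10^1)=1536 / 805255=0.00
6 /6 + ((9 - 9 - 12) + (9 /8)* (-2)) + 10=-13 /4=-3.25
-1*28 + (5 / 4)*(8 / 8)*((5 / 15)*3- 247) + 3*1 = -665 / 2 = -332.50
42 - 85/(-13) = 631/13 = 48.54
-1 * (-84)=84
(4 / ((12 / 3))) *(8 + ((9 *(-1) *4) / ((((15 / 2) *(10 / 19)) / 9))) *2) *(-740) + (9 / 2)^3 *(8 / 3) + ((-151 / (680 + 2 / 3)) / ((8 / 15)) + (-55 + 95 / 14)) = 66182803639 / 571760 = 115752.77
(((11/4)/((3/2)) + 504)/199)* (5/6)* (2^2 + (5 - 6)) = 15175/2388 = 6.35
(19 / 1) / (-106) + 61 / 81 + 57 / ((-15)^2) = 177553 / 214650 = 0.83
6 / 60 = 1 / 10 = 0.10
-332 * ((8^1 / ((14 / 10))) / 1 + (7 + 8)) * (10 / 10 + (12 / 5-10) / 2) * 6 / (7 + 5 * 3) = 57768 / 11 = 5251.64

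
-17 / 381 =-0.04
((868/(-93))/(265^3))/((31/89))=-2492/1730695125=-0.00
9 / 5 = 1.80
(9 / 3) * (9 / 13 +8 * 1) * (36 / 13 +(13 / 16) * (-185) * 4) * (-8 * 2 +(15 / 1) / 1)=10550019 / 676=15606.54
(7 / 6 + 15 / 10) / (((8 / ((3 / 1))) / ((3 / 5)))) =3 / 5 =0.60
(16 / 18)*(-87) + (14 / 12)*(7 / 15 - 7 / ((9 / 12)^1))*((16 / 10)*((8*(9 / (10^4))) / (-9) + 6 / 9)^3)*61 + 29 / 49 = -54478576024379257 / 145349121093750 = -374.81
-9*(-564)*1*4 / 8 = 2538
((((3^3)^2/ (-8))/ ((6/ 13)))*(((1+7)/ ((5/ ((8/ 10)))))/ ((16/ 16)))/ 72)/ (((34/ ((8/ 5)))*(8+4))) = -117/ 8500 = -0.01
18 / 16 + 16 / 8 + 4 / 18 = 241 / 72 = 3.35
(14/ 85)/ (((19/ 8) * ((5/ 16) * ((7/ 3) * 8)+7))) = 96/ 17765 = 0.01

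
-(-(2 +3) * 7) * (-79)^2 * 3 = 655305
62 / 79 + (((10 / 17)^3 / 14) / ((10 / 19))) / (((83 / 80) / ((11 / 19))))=180452086 / 225501787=0.80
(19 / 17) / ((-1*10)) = -19 / 170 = -0.11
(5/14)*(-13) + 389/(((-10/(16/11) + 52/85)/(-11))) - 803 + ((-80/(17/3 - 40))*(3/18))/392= -5350089603/42990346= -124.45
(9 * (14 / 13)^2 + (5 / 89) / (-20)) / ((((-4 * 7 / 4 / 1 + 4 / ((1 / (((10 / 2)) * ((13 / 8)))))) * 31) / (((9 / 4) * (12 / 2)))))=5650335 / 31706428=0.18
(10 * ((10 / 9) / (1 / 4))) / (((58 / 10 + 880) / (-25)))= -50000 / 39861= -1.25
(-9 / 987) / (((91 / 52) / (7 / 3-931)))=4.84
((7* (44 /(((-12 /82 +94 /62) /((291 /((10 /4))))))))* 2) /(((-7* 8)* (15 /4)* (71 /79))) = -857091224 /3090275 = -277.35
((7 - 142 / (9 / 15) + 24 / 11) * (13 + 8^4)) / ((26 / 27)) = -277616367 / 286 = -970686.60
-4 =-4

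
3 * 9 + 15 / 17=474 / 17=27.88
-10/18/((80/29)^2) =-841/11520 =-0.07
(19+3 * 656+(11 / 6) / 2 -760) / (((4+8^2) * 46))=14735 / 37536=0.39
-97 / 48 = -2.02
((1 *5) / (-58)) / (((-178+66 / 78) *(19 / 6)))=195 / 1268953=0.00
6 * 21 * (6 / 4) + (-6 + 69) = 252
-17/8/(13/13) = -17/8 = -2.12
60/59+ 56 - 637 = -34219/59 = -579.98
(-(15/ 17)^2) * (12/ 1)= -2700/ 289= -9.34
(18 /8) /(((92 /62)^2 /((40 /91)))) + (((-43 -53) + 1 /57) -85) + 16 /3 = -961470371 /5487846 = -175.20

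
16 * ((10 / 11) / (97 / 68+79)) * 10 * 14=1523200 / 60159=25.32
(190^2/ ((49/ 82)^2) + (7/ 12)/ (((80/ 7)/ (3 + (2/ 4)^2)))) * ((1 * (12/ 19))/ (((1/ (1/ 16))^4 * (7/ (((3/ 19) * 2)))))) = 2796327916311/ 63620534763520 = 0.04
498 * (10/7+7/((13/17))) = 479574/91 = 5270.04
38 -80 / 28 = 246 / 7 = 35.14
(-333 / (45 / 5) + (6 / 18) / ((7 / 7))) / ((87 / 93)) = -39.20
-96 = -96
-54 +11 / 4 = -205 / 4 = -51.25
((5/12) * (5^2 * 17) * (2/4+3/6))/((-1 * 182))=-2125/2184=-0.97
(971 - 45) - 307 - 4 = 615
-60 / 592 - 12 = -12.10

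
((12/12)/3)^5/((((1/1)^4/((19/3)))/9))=19/81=0.23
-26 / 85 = -0.31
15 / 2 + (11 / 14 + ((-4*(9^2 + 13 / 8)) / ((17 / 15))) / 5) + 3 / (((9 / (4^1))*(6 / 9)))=-11433 / 238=-48.04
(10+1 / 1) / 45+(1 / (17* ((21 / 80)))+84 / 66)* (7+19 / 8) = 3363971 / 235620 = 14.28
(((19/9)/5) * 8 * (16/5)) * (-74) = -179968/225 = -799.86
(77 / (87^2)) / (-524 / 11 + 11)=-847 / 3050307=-0.00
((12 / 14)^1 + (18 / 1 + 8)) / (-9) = -188 / 63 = -2.98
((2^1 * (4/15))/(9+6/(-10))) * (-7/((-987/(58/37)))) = 232/328671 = 0.00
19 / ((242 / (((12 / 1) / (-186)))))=-19 / 3751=-0.01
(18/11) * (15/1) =270/11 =24.55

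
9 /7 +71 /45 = 902 /315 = 2.86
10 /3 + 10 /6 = 5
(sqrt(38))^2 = 38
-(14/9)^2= -196/81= -2.42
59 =59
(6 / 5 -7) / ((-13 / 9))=261 / 65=4.02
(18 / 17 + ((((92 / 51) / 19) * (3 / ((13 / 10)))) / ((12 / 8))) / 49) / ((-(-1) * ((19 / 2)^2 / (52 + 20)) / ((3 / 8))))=23594472 / 74276111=0.32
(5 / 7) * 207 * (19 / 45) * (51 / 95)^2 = 59823 / 3325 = 17.99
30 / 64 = 15 / 32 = 0.47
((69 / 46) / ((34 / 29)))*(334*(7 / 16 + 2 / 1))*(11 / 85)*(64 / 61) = 12465882 / 88145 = 141.42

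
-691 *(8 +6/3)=-6910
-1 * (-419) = 419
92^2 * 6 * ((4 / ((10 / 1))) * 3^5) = 24681024 / 5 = 4936204.80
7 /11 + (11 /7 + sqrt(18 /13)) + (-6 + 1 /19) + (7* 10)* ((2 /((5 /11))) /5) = 3* sqrt(26) /13 + 423249 /7315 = 59.04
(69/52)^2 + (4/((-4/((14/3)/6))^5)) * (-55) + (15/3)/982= 2291666545139/1254355704576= 1.83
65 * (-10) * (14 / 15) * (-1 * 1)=606.67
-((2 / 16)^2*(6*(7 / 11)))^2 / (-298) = 0.00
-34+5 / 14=-33.64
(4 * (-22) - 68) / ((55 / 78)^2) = -949104 / 3025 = -313.75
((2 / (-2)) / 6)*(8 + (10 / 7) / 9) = -257 / 189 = -1.36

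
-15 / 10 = -3 / 2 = -1.50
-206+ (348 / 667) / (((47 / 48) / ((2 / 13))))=-2893766 / 14053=-205.92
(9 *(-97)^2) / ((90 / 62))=291679 / 5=58335.80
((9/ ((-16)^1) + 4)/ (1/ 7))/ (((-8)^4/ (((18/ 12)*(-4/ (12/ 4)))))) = -385/ 32768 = -0.01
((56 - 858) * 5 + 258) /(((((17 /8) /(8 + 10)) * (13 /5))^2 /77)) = -149767833600 /48841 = -3066436.67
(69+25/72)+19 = 6361/72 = 88.35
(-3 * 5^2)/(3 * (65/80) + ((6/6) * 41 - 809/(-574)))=-344400/205937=-1.67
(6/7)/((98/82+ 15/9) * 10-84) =-369/23842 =-0.02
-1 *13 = -13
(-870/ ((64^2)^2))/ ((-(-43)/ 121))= -52635/ 360710144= -0.00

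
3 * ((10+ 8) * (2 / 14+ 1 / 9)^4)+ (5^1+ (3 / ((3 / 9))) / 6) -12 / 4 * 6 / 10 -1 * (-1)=34566971 / 5834430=5.92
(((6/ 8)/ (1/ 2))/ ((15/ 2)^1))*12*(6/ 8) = 9/ 5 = 1.80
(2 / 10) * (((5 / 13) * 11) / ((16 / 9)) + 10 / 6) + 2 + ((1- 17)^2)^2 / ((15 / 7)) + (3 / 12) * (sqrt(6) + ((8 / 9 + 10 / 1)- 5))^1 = sqrt(6) / 4 + 286301323 / 9360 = 30588.36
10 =10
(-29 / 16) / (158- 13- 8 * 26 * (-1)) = -29 / 5648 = -0.01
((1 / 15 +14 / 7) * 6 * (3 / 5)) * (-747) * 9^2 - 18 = -11254752 / 25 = -450190.08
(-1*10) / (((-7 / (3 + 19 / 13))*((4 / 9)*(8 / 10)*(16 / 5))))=5.60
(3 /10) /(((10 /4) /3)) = 9 /25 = 0.36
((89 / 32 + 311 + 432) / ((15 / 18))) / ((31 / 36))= 128871 / 124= 1039.28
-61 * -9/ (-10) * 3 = -1647/ 10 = -164.70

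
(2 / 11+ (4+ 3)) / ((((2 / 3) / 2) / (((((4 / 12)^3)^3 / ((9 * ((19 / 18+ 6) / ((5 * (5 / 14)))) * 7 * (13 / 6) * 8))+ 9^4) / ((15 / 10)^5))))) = 8803599932564312 / 472923500049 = 18615.27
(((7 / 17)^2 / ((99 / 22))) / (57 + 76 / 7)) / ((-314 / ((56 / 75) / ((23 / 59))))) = -1133272 / 334597516875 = -0.00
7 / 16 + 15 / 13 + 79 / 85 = 44567 / 17680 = 2.52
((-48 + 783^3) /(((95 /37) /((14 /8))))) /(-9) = -41444199167 /1140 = -36354560.67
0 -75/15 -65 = -70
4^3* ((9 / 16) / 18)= 2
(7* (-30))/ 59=-210/ 59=-3.56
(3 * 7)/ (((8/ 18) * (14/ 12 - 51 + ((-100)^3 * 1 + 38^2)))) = -567/ 11983270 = -0.00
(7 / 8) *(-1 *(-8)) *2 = 14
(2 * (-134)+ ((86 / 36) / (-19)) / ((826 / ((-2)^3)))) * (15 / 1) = -94634390 / 23541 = -4019.98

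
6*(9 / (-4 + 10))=9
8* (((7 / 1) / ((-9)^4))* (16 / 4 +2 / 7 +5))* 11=5720 / 6561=0.87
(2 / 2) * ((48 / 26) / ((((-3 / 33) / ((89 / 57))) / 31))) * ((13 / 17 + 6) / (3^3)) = -27921080 / 113373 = -246.28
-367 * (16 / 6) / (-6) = 1468 / 9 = 163.11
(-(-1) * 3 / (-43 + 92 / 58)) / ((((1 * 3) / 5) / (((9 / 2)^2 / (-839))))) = 11745 / 4030556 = 0.00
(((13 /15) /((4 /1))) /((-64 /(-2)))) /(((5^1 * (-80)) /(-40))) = 13 /19200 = 0.00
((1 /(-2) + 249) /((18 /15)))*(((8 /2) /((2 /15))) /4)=1553.12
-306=-306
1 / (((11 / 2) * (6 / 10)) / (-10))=-100 / 33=-3.03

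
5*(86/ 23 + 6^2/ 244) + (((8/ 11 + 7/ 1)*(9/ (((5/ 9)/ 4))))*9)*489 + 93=2203813.16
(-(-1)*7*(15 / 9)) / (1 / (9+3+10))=770 / 3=256.67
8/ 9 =0.89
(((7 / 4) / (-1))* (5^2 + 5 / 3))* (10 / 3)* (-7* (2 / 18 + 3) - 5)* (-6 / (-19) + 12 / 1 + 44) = 361018000 / 1539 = 234579.60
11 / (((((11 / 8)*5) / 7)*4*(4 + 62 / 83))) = 581 / 985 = 0.59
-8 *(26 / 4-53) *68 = 25296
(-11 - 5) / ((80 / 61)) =-61 / 5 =-12.20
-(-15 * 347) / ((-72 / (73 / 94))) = -126655 / 2256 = -56.14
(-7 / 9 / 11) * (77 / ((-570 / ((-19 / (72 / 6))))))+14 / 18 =2471 / 3240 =0.76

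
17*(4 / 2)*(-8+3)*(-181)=30770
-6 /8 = -0.75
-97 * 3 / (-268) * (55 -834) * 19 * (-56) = 60299274 / 67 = 899989.16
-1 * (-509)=509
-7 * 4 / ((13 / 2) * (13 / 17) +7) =-952 / 407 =-2.34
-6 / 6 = -1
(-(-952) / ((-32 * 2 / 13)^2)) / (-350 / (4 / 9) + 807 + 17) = 20111 / 18688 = 1.08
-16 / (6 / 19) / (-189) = 0.27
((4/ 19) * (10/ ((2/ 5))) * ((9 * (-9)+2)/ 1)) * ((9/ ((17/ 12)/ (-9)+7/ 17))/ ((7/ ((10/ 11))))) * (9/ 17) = -691092000/ 683221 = -1011.52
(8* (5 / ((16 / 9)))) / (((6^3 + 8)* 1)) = 45 / 448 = 0.10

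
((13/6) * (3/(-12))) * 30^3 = -14625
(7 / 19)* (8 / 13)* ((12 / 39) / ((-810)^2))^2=56 / 1123062046689375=0.00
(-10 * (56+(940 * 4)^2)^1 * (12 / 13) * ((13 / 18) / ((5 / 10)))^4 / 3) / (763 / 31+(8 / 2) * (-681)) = 987562397120 / 14077719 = 70150.74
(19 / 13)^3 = 6859 / 2197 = 3.12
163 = 163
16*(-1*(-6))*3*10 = 2880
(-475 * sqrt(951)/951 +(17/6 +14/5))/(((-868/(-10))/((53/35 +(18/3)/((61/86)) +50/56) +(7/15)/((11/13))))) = 543796201/733859280 - 1528421275 * sqrt(951)/23263339176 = -1.29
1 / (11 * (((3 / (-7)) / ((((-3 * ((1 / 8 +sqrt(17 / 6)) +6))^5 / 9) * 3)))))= 190206737 * sqrt(102) / 8192 +95231078061 / 360448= 498698.31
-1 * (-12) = 12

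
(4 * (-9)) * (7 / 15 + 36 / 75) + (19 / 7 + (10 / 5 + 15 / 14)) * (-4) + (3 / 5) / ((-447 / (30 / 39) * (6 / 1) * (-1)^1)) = -58191179 / 1016925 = -57.22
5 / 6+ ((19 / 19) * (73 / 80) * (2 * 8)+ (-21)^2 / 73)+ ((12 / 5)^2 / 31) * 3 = 7478711 / 339450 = 22.03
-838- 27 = -865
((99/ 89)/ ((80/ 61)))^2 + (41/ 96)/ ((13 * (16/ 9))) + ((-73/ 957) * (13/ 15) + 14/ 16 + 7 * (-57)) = -1504016355066229/ 3784134182400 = -397.45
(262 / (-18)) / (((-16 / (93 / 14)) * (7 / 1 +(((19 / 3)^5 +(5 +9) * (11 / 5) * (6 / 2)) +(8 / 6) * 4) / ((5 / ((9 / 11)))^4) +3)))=185803440625 / 534247228704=0.35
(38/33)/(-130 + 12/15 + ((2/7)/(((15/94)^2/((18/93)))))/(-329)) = -721525/80959241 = -0.01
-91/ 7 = -13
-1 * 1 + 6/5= 0.20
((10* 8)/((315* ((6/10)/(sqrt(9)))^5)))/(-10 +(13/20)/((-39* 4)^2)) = -208000000/2620793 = -79.37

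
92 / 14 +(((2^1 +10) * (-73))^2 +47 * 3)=5372665 / 7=767523.57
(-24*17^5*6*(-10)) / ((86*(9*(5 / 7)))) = 159023984 / 43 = 3698232.19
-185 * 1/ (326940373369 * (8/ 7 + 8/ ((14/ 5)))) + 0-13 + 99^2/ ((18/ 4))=2831303633375355/ 1307761493476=2165.00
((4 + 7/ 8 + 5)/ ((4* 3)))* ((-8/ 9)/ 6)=-79/ 648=-0.12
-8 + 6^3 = 208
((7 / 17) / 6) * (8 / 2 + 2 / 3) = 0.32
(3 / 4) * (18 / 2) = 27 / 4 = 6.75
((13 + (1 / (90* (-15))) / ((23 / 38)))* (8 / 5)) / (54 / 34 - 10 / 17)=1614448 / 77625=20.80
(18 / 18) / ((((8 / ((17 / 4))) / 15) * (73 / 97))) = 24735 / 2336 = 10.59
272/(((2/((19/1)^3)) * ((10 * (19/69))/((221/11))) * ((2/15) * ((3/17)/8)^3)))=156936135396352/33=4755640466556.12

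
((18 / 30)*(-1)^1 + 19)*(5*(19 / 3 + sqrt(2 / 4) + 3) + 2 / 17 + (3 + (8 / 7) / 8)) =46*sqrt(2) + 1639808 / 1785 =983.71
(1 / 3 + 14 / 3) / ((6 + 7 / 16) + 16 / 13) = 0.65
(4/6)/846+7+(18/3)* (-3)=-13958/1269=-11.00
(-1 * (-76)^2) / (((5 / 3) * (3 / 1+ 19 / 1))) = -8664 / 55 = -157.53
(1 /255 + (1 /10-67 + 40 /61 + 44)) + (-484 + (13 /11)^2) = -1900387987 /3764310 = -504.84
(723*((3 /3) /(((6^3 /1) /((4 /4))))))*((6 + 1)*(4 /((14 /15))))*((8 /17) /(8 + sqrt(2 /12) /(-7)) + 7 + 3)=3374*sqrt(6) /191913 + 387692603 /383826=1010.12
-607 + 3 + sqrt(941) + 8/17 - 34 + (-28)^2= sqrt(941) + 2490/17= 177.15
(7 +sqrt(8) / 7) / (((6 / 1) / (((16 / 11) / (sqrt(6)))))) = 16 * sqrt(3) / 693 +28 * sqrt(6) / 99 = 0.73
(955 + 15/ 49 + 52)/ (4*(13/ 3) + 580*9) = 74037/ 384944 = 0.19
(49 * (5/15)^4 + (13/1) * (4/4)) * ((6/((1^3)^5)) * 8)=17632/27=653.04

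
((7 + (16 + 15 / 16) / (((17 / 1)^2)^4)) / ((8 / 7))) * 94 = 257042710275127 / 446448476224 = 575.75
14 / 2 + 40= 47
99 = 99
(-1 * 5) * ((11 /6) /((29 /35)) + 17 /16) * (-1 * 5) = 113975 /1392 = 81.88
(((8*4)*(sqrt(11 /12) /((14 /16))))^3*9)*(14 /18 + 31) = 6597640192*sqrt(33) /3087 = 12277472.43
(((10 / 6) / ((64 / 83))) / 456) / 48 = 415 / 4202496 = 0.00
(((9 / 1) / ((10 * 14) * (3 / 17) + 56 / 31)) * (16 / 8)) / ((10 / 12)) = 0.81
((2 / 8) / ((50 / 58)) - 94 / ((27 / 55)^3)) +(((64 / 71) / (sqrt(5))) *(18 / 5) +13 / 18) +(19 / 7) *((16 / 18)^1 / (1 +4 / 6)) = -790.65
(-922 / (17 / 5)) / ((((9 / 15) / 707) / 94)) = -1531856900 / 51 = -30036409.80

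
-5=-5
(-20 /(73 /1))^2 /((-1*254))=-200 /676783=-0.00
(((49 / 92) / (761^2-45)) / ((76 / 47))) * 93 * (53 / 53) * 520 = 13921635 / 506112424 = 0.03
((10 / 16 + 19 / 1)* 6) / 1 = 471 / 4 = 117.75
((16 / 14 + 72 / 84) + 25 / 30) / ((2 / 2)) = 17 / 6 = 2.83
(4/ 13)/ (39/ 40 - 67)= -160/ 34333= -0.00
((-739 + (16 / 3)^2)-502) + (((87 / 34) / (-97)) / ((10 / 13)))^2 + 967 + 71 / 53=-126704367316603 / 518823550800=-244.21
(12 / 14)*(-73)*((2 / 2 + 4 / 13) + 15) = -1020.40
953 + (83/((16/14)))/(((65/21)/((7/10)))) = 969.42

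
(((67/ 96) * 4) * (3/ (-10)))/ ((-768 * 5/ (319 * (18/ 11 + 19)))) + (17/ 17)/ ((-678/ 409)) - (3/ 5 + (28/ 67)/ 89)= 15718330893/ 68999065600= 0.23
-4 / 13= -0.31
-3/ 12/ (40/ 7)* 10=-7/ 16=-0.44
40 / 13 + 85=1145 / 13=88.08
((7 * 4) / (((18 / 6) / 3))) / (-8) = -7 / 2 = -3.50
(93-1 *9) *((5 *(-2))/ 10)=-84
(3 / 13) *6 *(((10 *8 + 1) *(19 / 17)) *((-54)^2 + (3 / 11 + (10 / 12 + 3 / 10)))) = 261469944 / 715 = 365692.23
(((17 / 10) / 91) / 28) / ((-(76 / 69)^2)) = -0.00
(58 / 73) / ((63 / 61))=3538 / 4599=0.77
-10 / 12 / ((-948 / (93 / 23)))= 155 / 43608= 0.00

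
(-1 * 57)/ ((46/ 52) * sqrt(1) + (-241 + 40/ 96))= 8892/ 37393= 0.24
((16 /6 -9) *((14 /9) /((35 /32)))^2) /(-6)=2.14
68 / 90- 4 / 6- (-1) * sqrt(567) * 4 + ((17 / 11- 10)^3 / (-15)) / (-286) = -890407 / 17129970 + 36 * sqrt(7) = 95.20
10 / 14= 5 / 7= 0.71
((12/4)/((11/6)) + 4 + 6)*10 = 1280/11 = 116.36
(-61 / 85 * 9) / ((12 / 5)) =-183 / 68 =-2.69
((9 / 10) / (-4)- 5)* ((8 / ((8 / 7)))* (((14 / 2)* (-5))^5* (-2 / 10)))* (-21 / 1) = 64545182625 / 8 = 8068147828.12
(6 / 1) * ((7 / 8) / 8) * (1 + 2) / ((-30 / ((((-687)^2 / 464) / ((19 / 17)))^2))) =-1351898498616309 / 24870993920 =-54356.43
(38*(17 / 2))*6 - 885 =1053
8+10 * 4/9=112/9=12.44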